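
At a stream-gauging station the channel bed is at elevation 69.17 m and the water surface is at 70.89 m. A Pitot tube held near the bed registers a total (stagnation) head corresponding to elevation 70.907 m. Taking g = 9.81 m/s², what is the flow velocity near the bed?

Near the bed, under hydrostatic conditions, the piezometric head (z + ψ) equals the free-surface elevation, 70.89 m.
Velocity head = total − piezometric = 70.907 − 70.89 = 0.017 m.
v = √(2g·h_v) = √(2 × 9.81 × 0.017) = 0.578 m/s.

v ≈ 0.578 m/s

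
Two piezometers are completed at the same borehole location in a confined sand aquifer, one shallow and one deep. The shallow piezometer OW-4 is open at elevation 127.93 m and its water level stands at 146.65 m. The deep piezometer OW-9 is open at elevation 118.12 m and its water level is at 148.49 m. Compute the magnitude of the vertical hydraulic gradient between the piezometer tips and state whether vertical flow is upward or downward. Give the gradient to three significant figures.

|i_v| ≈ 0.188; vertical flow is upward

Total head at OW-4: h = 146.65 m (water level in the standpipe).
Total head at OW-9: h = 148.49 m.
Δh = h(OW-4) − h(OW-9) = 146.65 − 148.49 = -1.84 m.
Vertical separation Δz = 127.93 − 118.12 = 9.81 m.
|i_v| = |Δh| / Δz = 1.84 / 9.81 = 0.188.
Head is higher in the deep piezometer, so vertical flow is upward (discharge condition).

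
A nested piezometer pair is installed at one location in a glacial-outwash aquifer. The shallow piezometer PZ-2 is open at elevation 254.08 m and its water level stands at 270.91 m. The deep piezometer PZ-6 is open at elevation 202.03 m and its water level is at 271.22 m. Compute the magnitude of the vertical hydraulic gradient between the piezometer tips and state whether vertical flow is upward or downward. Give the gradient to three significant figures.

|i_v| ≈ 0.00596; vertical flow is upward

Total head at PZ-2: h = 270.91 m (water level in the standpipe).
Total head at PZ-6: h = 271.22 m.
Δh = h(PZ-2) − h(PZ-6) = 270.91 − 271.22 = -0.31 m.
Vertical separation Δz = 254.08 − 202.03 = 52.05 m.
|i_v| = |Δh| / Δz = 0.31 / 52.05 = 0.00596.
Head is higher in the deep piezometer, so vertical flow is upward (discharge condition).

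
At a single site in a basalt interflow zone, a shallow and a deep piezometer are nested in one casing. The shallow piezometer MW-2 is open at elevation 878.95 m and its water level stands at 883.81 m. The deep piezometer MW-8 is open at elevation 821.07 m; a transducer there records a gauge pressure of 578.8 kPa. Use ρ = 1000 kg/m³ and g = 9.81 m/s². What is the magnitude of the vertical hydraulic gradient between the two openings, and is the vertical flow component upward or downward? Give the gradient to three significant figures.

Total head at MW-2: h = 883.81 m (water level in the standpipe).
Pressure head at MW-8: ψ = P/(ρg) = 578.8×1000 / (1000 × 9.81) = 59.00 m.
Total head at MW-8: h = z + ψ = 821.07 + 59.00 = 880.07 m.
Δh = h(MW-2) − h(MW-8) = 883.81 − 880.07 = 3.74 m.
Vertical separation Δz = 878.95 − 821.07 = 57.88 m.
|i_v| = |Δh| / Δz = 3.74 / 57.88 = 0.0646.
Head is higher in the shallow piezometer, so vertical flow is downward (recharge condition).

|i_v| ≈ 0.0646; vertical flow is downward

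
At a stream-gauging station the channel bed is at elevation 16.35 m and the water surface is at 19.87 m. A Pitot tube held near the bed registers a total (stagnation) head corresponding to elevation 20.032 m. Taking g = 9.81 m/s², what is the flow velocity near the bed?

v ≈ 1.78 m/s

Near the bed, under hydrostatic conditions, the piezometric head (z + ψ) equals the free-surface elevation, 19.87 m.
Velocity head = total − piezometric = 20.032 − 19.87 = 0.162 m.
v = √(2g·h_v) = √(2 × 9.81 × 0.162) = 1.78 m/s.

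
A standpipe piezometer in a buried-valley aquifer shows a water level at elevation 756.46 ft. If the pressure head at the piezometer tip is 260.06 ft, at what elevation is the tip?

z = h − ψ = 756.46 − 260.06 = 496.40 ft.

z ≈ 496.40 ft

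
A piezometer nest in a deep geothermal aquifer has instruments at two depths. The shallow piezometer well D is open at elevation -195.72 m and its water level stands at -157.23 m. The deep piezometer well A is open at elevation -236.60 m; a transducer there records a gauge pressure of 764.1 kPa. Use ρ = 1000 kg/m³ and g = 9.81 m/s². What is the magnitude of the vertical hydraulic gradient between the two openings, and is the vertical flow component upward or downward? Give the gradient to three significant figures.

|i_v| ≈ 0.0362; vertical flow is downward

Total head at well D: h = -157.23 m (water level in the standpipe).
Pressure head at well A: ψ = P/(ρg) = 764.1×1000 / (1000 × 9.81) = 77.89 m.
Total head at well A: h = z + ψ = -236.60 + 77.89 = -158.71 m.
Δh = h(well D) − h(well A) = -157.23 − (-158.71) = 1.48 m.
Vertical separation Δz = -195.72 − (-236.60) = 40.88 m.
|i_v| = |Δh| / Δz = 1.48 / 40.88 = 0.0362.
Head is higher in the shallow piezometer, so vertical flow is downward (recharge condition).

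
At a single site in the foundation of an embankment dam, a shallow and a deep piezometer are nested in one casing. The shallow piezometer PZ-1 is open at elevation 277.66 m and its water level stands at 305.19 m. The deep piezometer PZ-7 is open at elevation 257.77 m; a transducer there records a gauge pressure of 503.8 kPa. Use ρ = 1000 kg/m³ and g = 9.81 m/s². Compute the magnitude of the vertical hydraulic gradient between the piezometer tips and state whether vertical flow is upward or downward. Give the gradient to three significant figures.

|i_v| ≈ 0.198; vertical flow is upward

Total head at PZ-1: h = 305.19 m (water level in the standpipe).
Pressure head at PZ-7: ψ = P/(ρg) = 503.8×1000 / (1000 × 9.81) = 51.36 m.
Total head at PZ-7: h = z + ψ = 257.77 + 51.36 = 309.13 m.
Δh = h(PZ-1) − h(PZ-7) = 305.19 − 309.13 = -3.94 m.
Vertical separation Δz = 277.66 − 257.77 = 19.89 m.
|i_v| = |Δh| / Δz = 3.94 / 19.89 = 0.198.
Head is higher in the deep piezometer, so vertical flow is upward (discharge condition).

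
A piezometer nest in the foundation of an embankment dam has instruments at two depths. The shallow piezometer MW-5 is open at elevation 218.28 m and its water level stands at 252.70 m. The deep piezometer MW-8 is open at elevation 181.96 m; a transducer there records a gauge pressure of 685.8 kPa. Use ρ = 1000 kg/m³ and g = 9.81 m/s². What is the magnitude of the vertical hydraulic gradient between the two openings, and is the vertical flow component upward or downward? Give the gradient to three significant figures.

|i_v| ≈ 0.0229; vertical flow is downward

Total head at MW-5: h = 252.70 m (water level in the standpipe).
Pressure head at MW-8: ψ = P/(ρg) = 685.8×1000 / (1000 × 9.81) = 69.91 m.
Total head at MW-8: h = z + ψ = 181.96 + 69.91 = 251.87 m.
Δh = h(MW-5) − h(MW-8) = 252.70 − 251.87 = 0.83 m.
Vertical separation Δz = 218.28 − 181.96 = 36.32 m.
|i_v| = |Δh| / Δz = 0.83 / 36.32 = 0.0229.
Head is higher in the shallow piezometer, so vertical flow is downward (recharge condition).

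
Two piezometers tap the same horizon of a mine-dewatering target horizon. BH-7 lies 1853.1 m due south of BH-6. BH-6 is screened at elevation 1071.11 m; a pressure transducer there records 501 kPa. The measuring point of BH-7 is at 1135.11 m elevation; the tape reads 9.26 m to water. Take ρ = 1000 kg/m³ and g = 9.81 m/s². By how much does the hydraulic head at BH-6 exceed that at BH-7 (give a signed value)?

Pressure head at BH-6: ψ = P/(ρg) = 501×1000 / (1000 × 9.81) = 51.07 m.
Total head at BH-6: h = z + ψ = 1071.11 + 51.07 = 1122.18 m.
Total head at BH-7: h = 1135.11 − 9.26 = 1125.85 m.
Head difference: h(BH-6) − h(BH-7) = 1122.18 − 1125.85 = -3.67 m.

Δh ≈ -3.67 m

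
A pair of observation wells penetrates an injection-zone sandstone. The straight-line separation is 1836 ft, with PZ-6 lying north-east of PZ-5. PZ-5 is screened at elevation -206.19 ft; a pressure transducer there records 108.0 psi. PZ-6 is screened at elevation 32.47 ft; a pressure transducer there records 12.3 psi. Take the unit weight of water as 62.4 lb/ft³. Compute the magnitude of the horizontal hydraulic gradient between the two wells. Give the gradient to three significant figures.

i ≈ 0.00970

Pressure head at PZ-5: ψ = 144·P/γ = 144 × 108.0 / 62.4 = 249.23 ft.
Total head at PZ-5: h = z + ψ = -206.19 + 249.23 = 43.04 ft.
Pressure head at PZ-6: ψ = 144·P/γ = 144 × 12.3 / 62.4 = 28.38 ft.
Total head at PZ-6: h = z + ψ = 32.47 + 28.38 = 60.85 ft.
Head difference: h(PZ-5) − h(PZ-6) = 43.04 − 60.85 = -17.81 ft.
Hydraulic gradient: i = |Δh| / L = 17.81 / 1836 = 0.00970.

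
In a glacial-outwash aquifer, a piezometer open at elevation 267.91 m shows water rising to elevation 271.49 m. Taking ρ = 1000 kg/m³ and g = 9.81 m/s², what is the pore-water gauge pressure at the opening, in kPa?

Pressure head ψ = h − z = 271.49 − 267.91 = 3.58 m.
P = ρgψ = 1000 × 9.81 × 3.58 = 35120 Pa ≈ 35.1 kPa.

P ≈ 35.1 kPa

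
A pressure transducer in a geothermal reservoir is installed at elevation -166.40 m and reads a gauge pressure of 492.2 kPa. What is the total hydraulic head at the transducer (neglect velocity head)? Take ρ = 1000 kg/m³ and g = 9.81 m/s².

ψ = P/(ρg) = 492.2×1000 / (1000 × 9.81) = 50.17 m.
h = z + ψ = -166.40 + 50.17 = -116.23 m.

h ≈ -116.23 m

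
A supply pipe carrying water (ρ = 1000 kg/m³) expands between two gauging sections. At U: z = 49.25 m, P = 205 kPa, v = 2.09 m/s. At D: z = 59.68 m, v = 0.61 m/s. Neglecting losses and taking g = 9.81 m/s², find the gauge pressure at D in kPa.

Pressure head at U: ψ₁ = P₁/(ρg) = 205×1000 / (1000 × 9.81) = 20.90 m.
Velocity heads: v₁²/2g = 2.09²/19.62 = 0.223 m; v₂²/2g = 0.61²/19.62 = 0.019 m.
Total head H = z₁ + ψ₁ + v₁²/2g = 49.25 + 20.90 + 0.223 = 70.37 m.
ψ₂ = H − z₂ − v₂²/2g = 70.37 − 59.68 − 0.019 = 10.67 m.
P₂ = ρgψ₂ = 1000 × 9.81 × 10.67 ≈ 105 kPa.

P₂ ≈ 105 kPa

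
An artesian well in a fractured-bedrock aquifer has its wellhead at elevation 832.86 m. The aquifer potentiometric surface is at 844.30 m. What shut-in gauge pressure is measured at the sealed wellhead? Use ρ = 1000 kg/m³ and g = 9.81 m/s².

P ≈ 112 kPa

Head above the cap: Δh = 844.30 − 832.86 = 11.44 m.
P = ρgΔh = 1000 × 9.81 × 11.44 = 112226 Pa ≈ 112 kPa.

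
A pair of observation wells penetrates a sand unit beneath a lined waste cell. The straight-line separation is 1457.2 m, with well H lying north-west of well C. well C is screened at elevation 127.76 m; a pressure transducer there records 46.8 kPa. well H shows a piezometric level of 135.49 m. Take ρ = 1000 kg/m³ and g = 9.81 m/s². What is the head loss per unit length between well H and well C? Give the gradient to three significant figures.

i ≈ 0.00203 m/m

Pressure head at well C: ψ = P/(ρg) = 46.8×1000 / (1000 × 9.81) = 4.77 m.
Total head at well C: h = z + ψ = 127.76 + 4.77 = 132.53 m.
Total head at well H: h = 135.49 m (water level in the piezometer is the total head).
Head difference: h(well C) − h(well H) = 132.53 − 135.49 = -2.96 m.
Hydraulic gradient: i = |Δh| / L = 2.96 / 1457.2 = 0.00203.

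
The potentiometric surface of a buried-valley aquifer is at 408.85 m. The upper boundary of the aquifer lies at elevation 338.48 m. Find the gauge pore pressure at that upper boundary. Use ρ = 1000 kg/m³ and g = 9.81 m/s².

P ≈ 690 kPa

Pressure head at the aquifer top: ψ = h − z = 408.85 − 338.48 = 70.37 m.
P = ρgψ = 1000 × 9.81 × 70.37 = 690330 Pa ≈ 690 kPa.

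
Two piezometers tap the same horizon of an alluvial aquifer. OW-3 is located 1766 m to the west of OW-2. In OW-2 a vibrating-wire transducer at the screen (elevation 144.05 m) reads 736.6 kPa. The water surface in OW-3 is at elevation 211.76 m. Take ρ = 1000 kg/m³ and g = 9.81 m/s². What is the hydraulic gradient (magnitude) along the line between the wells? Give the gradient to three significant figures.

i ≈ 0.00418

Pressure head at OW-2: ψ = P/(ρg) = 736.6×1000 / (1000 × 9.81) = 75.09 m.
Total head at OW-2: h = z + ψ = 144.05 + 75.09 = 219.14 m.
Total head at OW-3: h = 211.76 m (water level in the piezometer is the total head).
Head difference: h(OW-2) − h(OW-3) = 219.14 − 211.76 = 7.38 m.
Hydraulic gradient: i = |Δh| / L = 7.38 / 1766 = 0.00418.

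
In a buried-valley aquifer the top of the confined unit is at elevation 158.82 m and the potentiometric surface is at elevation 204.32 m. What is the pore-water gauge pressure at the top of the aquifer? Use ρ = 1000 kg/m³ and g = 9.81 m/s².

Pressure head at the aquifer top: ψ = h − z = 204.32 − 158.82 = 45.50 m.
P = ρgψ = 1000 × 9.81 × 45.50 = 446355 Pa ≈ 446 kPa.

P ≈ 446 kPa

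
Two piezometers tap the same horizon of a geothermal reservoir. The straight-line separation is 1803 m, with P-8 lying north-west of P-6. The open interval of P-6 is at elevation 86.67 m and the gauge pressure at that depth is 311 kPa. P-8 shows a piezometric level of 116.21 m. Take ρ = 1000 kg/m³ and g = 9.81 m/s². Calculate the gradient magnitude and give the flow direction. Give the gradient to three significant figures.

Pressure head at P-6: ψ = P/(ρg) = 311×1000 / (1000 × 9.81) = 31.70 m.
Total head at P-6: h = z + ψ = 86.67 + 31.70 = 118.37 m.
Total head at P-8: h = 116.21 m (water level in the piezometer is the total head).
Head difference: h(P-6) − h(P-8) = 118.37 − 116.21 = 2.16 m.
Hydraulic gradient: i = |Δh| / L = 2.16 / 1803 = 0.00120.
Flow is from higher to lower head: from P-6 toward P-8, i.e. toward the north-west.

i ≈ 0.00120; groundwater flows toward the north-west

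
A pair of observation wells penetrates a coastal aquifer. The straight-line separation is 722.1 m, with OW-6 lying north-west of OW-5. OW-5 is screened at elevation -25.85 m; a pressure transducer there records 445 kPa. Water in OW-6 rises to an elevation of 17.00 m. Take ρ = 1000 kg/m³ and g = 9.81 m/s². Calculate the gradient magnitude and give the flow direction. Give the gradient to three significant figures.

Pressure head at OW-5: ψ = P/(ρg) = 445×1000 / (1000 × 9.81) = 45.36 m.
Total head at OW-5: h = z + ψ = -25.85 + 45.36 = 19.51 m.
Total head at OW-6: h = 17.00 m (water level in the piezometer is the total head).
Head difference: h(OW-5) − h(OW-6) = 19.51 − 17.00 = 2.51 m.
Hydraulic gradient: i = |Δh| / L = 2.51 / 722.1 = 0.00348.
Flow is from higher to lower head: from OW-5 toward OW-6, i.e. toward the north-west.

i ≈ 0.00348; groundwater flows toward the north-west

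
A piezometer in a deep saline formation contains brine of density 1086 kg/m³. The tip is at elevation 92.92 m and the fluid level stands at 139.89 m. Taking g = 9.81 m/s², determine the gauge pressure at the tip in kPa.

P ≈ 500 kPa

Pressure head ψ = h − z = 139.89 − 92.92 = 46.97 m.
P = ρgψ = 1086 × 9.81 × 46.97 = 500402 Pa ≈ 500 kPa.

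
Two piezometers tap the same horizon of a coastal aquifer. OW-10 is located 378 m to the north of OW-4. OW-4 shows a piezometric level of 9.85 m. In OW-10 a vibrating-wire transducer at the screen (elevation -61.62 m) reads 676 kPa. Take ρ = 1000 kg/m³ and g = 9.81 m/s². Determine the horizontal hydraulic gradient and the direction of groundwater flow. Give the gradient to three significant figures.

i ≈ 0.00677; groundwater flows toward the north

Total head at OW-4: h = 9.85 m (water level in the piezometer is the total head).
Pressure head at OW-10: ψ = P/(ρg) = 676×1000 / (1000 × 9.81) = 68.91 m.
Total head at OW-10: h = z + ψ = -61.62 + 68.91 = 7.29 m.
Head difference: h(OW-4) − h(OW-10) = 9.85 − 7.29 = 2.56 m.
Hydraulic gradient: i = |Δh| / L = 2.56 / 378 = 0.00677.
Flow is from higher to lower head: from OW-4 toward OW-10, i.e. toward the north.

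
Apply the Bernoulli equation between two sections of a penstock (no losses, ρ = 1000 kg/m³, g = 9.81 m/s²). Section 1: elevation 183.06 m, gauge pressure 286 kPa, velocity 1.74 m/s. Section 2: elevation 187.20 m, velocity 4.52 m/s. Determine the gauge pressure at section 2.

P₂ ≈ 237 kPa

Pressure head at 1: ψ₁ = P₁/(ρg) = 286×1000 / (1000 × 9.81) = 29.15 m.
Velocity heads: v₁²/2g = 1.74²/19.62 = 0.154 m; v₂²/2g = 4.52²/19.62 = 1.041 m.
Total head H = z₁ + ψ₁ + v₁²/2g = 183.06 + 29.15 + 0.154 = 212.36 m.
ψ₂ = H − z₂ − v₂²/2g = 212.36 − 187.20 − 1.041 = 24.12 m.
P₂ = ρgψ₂ = 1000 × 9.81 × 24.12 ≈ 237 kPa.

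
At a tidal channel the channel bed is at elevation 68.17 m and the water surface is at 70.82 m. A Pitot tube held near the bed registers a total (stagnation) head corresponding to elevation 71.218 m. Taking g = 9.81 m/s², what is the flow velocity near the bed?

v ≈ 2.79 m/s

Near the bed, under hydrostatic conditions, the piezometric head (z + ψ) equals the free-surface elevation, 70.82 m.
Velocity head = total − piezometric = 71.218 − 70.82 = 0.398 m.
v = √(2g·h_v) = √(2 × 9.81 × 0.398) = 2.79 m/s.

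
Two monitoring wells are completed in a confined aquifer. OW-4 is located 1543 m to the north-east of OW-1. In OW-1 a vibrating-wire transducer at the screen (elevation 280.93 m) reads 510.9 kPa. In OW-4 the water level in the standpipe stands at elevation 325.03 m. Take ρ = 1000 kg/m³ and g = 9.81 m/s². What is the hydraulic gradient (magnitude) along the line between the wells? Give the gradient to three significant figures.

Pressure head at OW-1: ψ = P/(ρg) = 510.9×1000 / (1000 × 9.81) = 52.08 m.
Total head at OW-1: h = z + ψ = 280.93 + 52.08 = 333.01 m.
Total head at OW-4: h = 325.03 m (water level in the piezometer is the total head).
Head difference: h(OW-1) − h(OW-4) = 333.01 − 325.03 = 7.98 m.
Hydraulic gradient: i = |Δh| / L = 7.98 / 1543 = 0.00517.

i ≈ 0.00517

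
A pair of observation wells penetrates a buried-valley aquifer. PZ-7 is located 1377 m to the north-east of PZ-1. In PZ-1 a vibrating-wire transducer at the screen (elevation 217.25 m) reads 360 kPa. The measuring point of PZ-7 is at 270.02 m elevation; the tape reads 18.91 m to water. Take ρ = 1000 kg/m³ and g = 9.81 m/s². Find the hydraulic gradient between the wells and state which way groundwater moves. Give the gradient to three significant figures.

Pressure head at PZ-1: ψ = P/(ρg) = 360×1000 / (1000 × 9.81) = 36.70 m.
Total head at PZ-1: h = z + ψ = 217.25 + 36.70 = 253.95 m.
Total head at PZ-7: h = 270.02 − 18.91 = 251.11 m.
Head difference: h(PZ-1) − h(PZ-7) = 253.95 − 251.11 = 2.84 m.
Hydraulic gradient: i = |Δh| / L = 2.84 / 1377 = 0.00206.
Flow is from higher to lower head: from PZ-1 toward PZ-7, i.e. toward the north-east.

i ≈ 0.00206; groundwater flows toward the north-east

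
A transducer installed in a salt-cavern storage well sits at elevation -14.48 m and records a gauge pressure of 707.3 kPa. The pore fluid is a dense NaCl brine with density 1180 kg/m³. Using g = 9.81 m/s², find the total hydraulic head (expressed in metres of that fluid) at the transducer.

ψ = P/(ρg) = 707.3×1000 / (1180 × 9.81) = 61.10 m.
h = z + ψ = -14.48 + 61.10 = 46.62 m.

h ≈ 46.62 m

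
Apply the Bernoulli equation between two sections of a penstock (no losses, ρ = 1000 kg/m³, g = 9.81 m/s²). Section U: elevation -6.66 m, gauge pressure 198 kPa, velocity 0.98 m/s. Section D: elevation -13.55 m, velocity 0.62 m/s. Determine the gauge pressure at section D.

P₂ ≈ 266 kPa

Pressure head at U: ψ₁ = P₁/(ρg) = 198×1000 / (1000 × 9.81) = 20.18 m.
Velocity heads: v₁²/2g = 0.98²/19.62 = 0.049 m; v₂²/2g = 0.62²/19.62 = 0.020 m.
Total head H = z₁ + ψ₁ + v₁²/2g = -6.66 + 20.18 + 0.049 = 13.57 m.
ψ₂ = H − z₂ − v₂²/2g = 13.57 − (-13.55) − 0.020 = 27.10 m.
P₂ = ρgψ₂ = 1000 × 9.81 × 27.10 ≈ 266 kPa.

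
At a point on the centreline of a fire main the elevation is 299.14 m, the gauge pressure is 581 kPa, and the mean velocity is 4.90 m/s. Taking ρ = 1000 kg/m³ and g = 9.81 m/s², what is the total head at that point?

Pressure head ψ = P/(ρg) = 581×1000 / (1000 × 9.81) = 59.23 m.
Velocity head = v²/(2g) = 4.90² / (2 × 9.81) = 1.224 m.
h = z + ψ + v²/(2g) = 299.14 + 59.23 + 1.224 = 359.59 m.

h ≈ 359.59 m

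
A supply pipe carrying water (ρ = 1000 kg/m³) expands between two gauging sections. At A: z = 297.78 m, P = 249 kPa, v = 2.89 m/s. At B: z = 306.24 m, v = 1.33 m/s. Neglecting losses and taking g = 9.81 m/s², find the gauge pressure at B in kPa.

Pressure head at A: ψ₁ = P₁/(ρg) = 249×1000 / (1000 × 9.81) = 25.38 m.
Velocity heads: v₁²/2g = 2.89²/19.62 = 0.426 m; v₂²/2g = 1.33²/19.62 = 0.090 m.
Total head H = z₁ + ψ₁ + v₁²/2g = 297.78 + 25.38 + 0.426 = 323.59 m.
ψ₂ = H − z₂ − v₂²/2g = 323.59 − 306.24 − 0.090 = 17.26 m.
P₂ = ρgψ₂ = 1000 × 9.81 × 17.26 ≈ 169 kPa.

P₂ ≈ 169 kPa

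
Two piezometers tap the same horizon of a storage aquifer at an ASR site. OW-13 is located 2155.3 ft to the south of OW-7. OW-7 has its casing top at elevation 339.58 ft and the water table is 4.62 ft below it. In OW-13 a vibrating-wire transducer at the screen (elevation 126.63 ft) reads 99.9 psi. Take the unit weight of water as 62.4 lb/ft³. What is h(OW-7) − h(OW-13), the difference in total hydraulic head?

Total head at OW-7: h = 339.58 − 4.62 = 334.96 ft.
Pressure head at OW-13: ψ = 144·P/γ = 144 × 99.9 / 62.4 = 230.54 ft.
Total head at OW-13: h = z + ψ = 126.63 + 230.54 = 357.17 ft.
Head difference: h(OW-7) − h(OW-13) = 334.96 − 357.17 = -22.21 ft.

Δh ≈ -22.21 ft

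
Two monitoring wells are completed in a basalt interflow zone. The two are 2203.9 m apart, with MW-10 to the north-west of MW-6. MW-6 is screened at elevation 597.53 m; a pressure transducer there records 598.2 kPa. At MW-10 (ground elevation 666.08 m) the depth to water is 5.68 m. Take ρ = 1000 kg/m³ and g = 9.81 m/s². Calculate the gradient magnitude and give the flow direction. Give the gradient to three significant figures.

i ≈ 0.000858; groundwater flows toward the south-east

Pressure head at MW-6: ψ = P/(ρg) = 598.2×1000 / (1000 × 9.81) = 60.98 m.
Total head at MW-6: h = z + ψ = 597.53 + 60.98 = 658.51 m.
Total head at MW-10: h = 666.08 − 5.68 = 660.40 m.
Head difference: h(MW-6) − h(MW-10) = 658.51 − 660.40 = -1.89 m.
Hydraulic gradient: i = |Δh| / L = 1.89 / 2203.9 = 0.000858.
Flow is from higher to lower head: from MW-10 toward MW-6, i.e. toward the south-east.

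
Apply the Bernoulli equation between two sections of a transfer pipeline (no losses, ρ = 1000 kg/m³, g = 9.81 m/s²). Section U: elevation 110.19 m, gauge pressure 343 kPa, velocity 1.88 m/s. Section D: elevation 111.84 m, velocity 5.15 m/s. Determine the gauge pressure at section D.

Pressure head at U: ψ₁ = P₁/(ρg) = 343×1000 / (1000 × 9.81) = 34.96 m.
Velocity heads: v₁²/2g = 1.88²/19.62 = 0.180 m; v₂²/2g = 5.15²/19.62 = 1.352 m.
Total head H = z₁ + ψ₁ + v₁²/2g = 110.19 + 34.96 + 0.180 = 145.33 m.
ψ₂ = H − z₂ − v₂²/2g = 145.33 − 111.84 − 1.352 = 32.14 m.
P₂ = ρgψ₂ = 1000 × 9.81 × 32.14 ≈ 315 kPa.

P₂ ≈ 315 kPa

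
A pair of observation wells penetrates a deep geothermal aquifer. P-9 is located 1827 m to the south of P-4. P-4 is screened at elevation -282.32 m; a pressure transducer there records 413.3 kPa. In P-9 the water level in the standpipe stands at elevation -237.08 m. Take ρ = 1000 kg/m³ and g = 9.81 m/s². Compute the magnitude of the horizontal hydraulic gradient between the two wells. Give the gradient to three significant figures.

i ≈ 0.00170

Pressure head at P-4: ψ = P/(ρg) = 413.3×1000 / (1000 × 9.81) = 42.13 m.
Total head at P-4: h = z + ψ = -282.32 + 42.13 = -240.19 m.
Total head at P-9: h = -237.08 m (water level in the piezometer is the total head).
Head difference: h(P-4) − h(P-9) = -240.19 − (-237.08) = -3.11 m.
Hydraulic gradient: i = |Δh| / L = 3.11 / 1827 = 0.00170.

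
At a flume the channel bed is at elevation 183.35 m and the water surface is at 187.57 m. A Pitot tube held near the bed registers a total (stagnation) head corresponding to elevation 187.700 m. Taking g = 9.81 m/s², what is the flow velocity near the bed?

v ≈ 1.60 m/s

Near the bed, under hydrostatic conditions, the piezometric head (z + ψ) equals the free-surface elevation, 187.57 m.
Velocity head = total − piezometric = 187.700 − 187.57 = 0.130 m.
v = √(2g·h_v) = √(2 × 9.81 × 0.130) = 1.60 m/s.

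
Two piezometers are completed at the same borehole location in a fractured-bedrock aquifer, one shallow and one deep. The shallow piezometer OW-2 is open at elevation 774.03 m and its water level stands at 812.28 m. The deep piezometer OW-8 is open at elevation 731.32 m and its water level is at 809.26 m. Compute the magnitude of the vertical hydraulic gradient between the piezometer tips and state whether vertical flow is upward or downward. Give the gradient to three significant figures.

|i_v| ≈ 0.0707; vertical flow is downward

Total head at OW-2: h = 812.28 m (water level in the standpipe).
Total head at OW-8: h = 809.26 m.
Δh = h(OW-2) − h(OW-8) = 812.28 − 809.26 = 3.02 m.
Vertical separation Δz = 774.03 − 731.32 = 42.71 m.
|i_v| = |Δh| / Δz = 3.02 / 42.71 = 0.0707.
Head is higher in the shallow piezometer, so vertical flow is downward (recharge condition).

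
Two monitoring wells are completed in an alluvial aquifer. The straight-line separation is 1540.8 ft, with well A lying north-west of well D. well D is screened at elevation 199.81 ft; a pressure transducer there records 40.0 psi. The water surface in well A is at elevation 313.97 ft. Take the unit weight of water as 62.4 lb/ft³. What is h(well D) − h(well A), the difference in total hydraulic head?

Δh ≈ -21.85 ft

Pressure head at well D: ψ = 144·P/γ = 144 × 40.0 / 62.4 = 92.31 ft.
Total head at well D: h = z + ψ = 199.81 + 92.31 = 292.12 ft.
Total head at well A: h = 313.97 ft (water level in the piezometer is the total head).
Head difference: h(well D) − h(well A) = 292.12 − 313.97 = -21.85 ft.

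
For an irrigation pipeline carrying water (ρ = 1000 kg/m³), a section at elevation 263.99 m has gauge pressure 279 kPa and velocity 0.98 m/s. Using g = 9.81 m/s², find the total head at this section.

h ≈ 292.48 m

Pressure head ψ = P/(ρg) = 279×1000 / (1000 × 9.81) = 28.44 m.
Velocity head = v²/(2g) = 0.98² / (2 × 9.81) = 0.049 m.
h = z + ψ + v²/(2g) = 263.99 + 28.44 + 0.049 = 292.48 m.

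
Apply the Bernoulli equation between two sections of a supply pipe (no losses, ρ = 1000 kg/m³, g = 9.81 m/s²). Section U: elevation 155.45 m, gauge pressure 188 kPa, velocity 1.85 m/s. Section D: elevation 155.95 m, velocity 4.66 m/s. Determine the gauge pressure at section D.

Pressure head at U: ψ₁ = P₁/(ρg) = 188×1000 / (1000 × 9.81) = 19.16 m.
Velocity heads: v₁²/2g = 1.85²/19.62 = 0.174 m; v₂²/2g = 4.66²/19.62 = 1.107 m.
Total head H = z₁ + ψ₁ + v₁²/2g = 155.45 + 19.16 + 0.174 = 174.78 m.
ψ₂ = H − z₂ − v₂²/2g = 174.78 − 155.95 − 1.107 = 17.72 m.
P₂ = ρgψ₂ = 1000 × 9.81 × 17.72 ≈ 174 kPa.

P₂ ≈ 174 kPa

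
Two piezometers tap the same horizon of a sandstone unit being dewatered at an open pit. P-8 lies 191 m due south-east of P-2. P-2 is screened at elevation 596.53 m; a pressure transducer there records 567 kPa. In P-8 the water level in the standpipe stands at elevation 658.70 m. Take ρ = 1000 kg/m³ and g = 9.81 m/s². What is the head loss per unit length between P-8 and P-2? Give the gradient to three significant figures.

Pressure head at P-2: ψ = P/(ρg) = 567×1000 / (1000 × 9.81) = 57.80 m.
Total head at P-2: h = z + ψ = 596.53 + 57.80 = 654.33 m.
Total head at P-8: h = 658.70 m (water level in the piezometer is the total head).
Head difference: h(P-2) − h(P-8) = 654.33 − 658.70 = -4.37 m.
Hydraulic gradient: i = |Δh| / L = 4.37 / 191 = 0.0229.

i ≈ 0.0229 m/m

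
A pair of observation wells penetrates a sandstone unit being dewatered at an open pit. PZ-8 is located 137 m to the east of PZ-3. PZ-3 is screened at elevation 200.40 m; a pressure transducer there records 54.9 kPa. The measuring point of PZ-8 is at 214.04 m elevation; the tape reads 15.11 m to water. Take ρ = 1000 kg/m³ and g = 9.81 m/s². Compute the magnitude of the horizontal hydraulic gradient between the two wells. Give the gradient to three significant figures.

i ≈ 0.0516

Pressure head at PZ-3: ψ = P/(ρg) = 54.9×1000 / (1000 × 9.81) = 5.60 m.
Total head at PZ-3: h = z + ψ = 200.40 + 5.60 = 206.00 m.
Total head at PZ-8: h = 214.04 − 15.11 = 198.93 m.
Head difference: h(PZ-3) − h(PZ-8) = 206.00 − 198.93 = 7.07 m.
Hydraulic gradient: i = |Δh| / L = 7.07 / 137 = 0.0516.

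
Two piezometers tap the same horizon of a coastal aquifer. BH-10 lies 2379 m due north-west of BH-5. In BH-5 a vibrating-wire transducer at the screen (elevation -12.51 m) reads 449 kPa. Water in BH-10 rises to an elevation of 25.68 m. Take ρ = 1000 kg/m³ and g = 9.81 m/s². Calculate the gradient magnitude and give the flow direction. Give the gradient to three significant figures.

Pressure head at BH-5: ψ = P/(ρg) = 449×1000 / (1000 × 9.81) = 45.77 m.
Total head at BH-5: h = z + ψ = -12.51 + 45.77 = 33.26 m.
Total head at BH-10: h = 25.68 m (water level in the piezometer is the total head).
Head difference: h(BH-5) − h(BH-10) = 33.26 − 25.68 = 7.58 m.
Hydraulic gradient: i = |Δh| / L = 7.58 / 2379 = 0.00319.
Flow is from higher to lower head: from BH-5 toward BH-10, i.e. toward the north-west.

i ≈ 0.00319; groundwater flows toward the north-west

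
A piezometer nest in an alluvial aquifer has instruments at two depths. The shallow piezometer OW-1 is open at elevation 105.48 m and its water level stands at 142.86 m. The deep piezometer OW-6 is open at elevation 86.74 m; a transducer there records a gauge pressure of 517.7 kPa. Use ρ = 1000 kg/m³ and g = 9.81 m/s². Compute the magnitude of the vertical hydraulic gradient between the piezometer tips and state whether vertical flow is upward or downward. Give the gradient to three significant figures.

|i_v| ≈ 0.179; vertical flow is downward

Total head at OW-1: h = 142.86 m (water level in the standpipe).
Pressure head at OW-6: ψ = P/(ρg) = 517.7×1000 / (1000 × 9.81) = 52.77 m.
Total head at OW-6: h = z + ψ = 86.74 + 52.77 = 139.51 m.
Δh = h(OW-1) − h(OW-6) = 142.86 − 139.51 = 3.35 m.
Vertical separation Δz = 105.48 − 86.74 = 18.74 m.
|i_v| = |Δh| / Δz = 3.35 / 18.74 = 0.179.
Head is higher in the shallow piezometer, so vertical flow is downward (recharge condition).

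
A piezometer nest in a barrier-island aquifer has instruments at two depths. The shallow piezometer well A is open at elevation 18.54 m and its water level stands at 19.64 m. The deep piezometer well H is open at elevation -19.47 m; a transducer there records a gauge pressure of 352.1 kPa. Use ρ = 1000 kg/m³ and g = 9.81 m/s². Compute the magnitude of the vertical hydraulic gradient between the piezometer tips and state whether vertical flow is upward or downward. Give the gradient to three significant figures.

Total head at well A: h = 19.64 m (water level in the standpipe).
Pressure head at well H: ψ = P/(ρg) = 352.1×1000 / (1000 × 9.81) = 35.89 m.
Total head at well H: h = z + ψ = -19.47 + 35.89 = 16.42 m.
Δh = h(well A) − h(well H) = 19.64 − 16.42 = 3.22 m.
Vertical separation Δz = 18.54 − (-19.47) = 38.01 m.
|i_v| = |Δh| / Δz = 3.22 / 38.01 = 0.0847.
Head is higher in the shallow piezometer, so vertical flow is downward (recharge condition).

|i_v| ≈ 0.0847; vertical flow is downward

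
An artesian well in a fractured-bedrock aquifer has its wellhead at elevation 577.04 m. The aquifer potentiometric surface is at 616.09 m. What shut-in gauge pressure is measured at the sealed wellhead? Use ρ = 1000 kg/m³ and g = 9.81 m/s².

Head above the cap: Δh = 616.09 − 577.04 = 39.05 m.
P = ρgΔh = 1000 × 9.81 × 39.05 = 383080 Pa ≈ 383 kPa.

P ≈ 383 kPa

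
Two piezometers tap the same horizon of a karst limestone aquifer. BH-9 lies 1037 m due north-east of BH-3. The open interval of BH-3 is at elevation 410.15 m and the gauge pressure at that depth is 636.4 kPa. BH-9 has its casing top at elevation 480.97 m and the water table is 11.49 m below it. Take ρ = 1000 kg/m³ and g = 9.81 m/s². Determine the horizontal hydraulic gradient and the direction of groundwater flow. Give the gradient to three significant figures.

Pressure head at BH-3: ψ = P/(ρg) = 636.4×1000 / (1000 × 9.81) = 64.87 m.
Total head at BH-3: h = z + ψ = 410.15 + 64.87 = 475.02 m.
Total head at BH-9: h = 480.97 − 11.49 = 469.48 m.
Head difference: h(BH-3) − h(BH-9) = 475.02 − 469.48 = 5.54 m.
Hydraulic gradient: i = |Δh| / L = 5.54 / 1037 = 0.00534.
Flow is from higher to lower head: from BH-3 toward BH-9, i.e. toward the north-east.

i ≈ 0.00534; groundwater flows toward the north-east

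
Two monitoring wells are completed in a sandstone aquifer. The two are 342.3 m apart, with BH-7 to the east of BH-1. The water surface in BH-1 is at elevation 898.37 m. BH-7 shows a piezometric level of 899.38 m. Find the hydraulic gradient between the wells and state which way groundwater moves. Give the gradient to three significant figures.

i ≈ 0.00295; groundwater flows toward the west

Total head at BH-1: h = 898.37 m (water level in the piezometer is the total head).
Total head at BH-7: h = 899.38 m (water level in the piezometer is the total head).
Head difference: h(BH-1) − h(BH-7) = 898.37 − 899.38 = -1.01 m.
Hydraulic gradient: i = |Δh| / L = 1.01 / 342.3 = 0.00295.
Flow is from higher to lower head: from BH-7 toward BH-1, i.e. toward the west.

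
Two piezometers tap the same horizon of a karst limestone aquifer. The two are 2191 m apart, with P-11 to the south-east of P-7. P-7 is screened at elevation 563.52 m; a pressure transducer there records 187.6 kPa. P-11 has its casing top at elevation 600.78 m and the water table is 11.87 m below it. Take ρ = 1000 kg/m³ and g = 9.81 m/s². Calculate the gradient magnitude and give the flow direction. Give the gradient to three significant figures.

i ≈ 0.00286; groundwater flows toward the north-west

Pressure head at P-7: ψ = P/(ρg) = 187.6×1000 / (1000 × 9.81) = 19.12 m.
Total head at P-7: h = z + ψ = 563.52 + 19.12 = 582.64 m.
Total head at P-11: h = 600.78 − 11.87 = 588.91 m.
Head difference: h(P-7) − h(P-11) = 582.64 − 588.91 = -6.27 m.
Hydraulic gradient: i = |Δh| / L = 6.27 / 2191 = 0.00286.
Flow is from higher to lower head: from P-11 toward P-7, i.e. toward the north-west.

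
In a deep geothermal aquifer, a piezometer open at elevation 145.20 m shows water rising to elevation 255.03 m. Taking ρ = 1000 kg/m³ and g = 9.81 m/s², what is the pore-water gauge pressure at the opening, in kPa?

P ≈ 1080 kPa

Pressure head ψ = h − z = 255.03 − 145.20 = 109.83 m.
P = ρgψ = 1000 × 9.81 × 109.83 = 1077432 Pa ≈ 1080 kPa.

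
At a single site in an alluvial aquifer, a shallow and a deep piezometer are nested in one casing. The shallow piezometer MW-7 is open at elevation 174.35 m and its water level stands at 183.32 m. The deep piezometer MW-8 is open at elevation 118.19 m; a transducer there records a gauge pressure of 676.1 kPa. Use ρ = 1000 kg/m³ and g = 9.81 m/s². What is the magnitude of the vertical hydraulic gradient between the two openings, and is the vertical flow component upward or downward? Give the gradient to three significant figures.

|i_v| ≈ 0.0675; vertical flow is upward

Total head at MW-7: h = 183.32 m (water level in the standpipe).
Pressure head at MW-8: ψ = P/(ρg) = 676.1×1000 / (1000 × 9.81) = 68.92 m.
Total head at MW-8: h = z + ψ = 118.19 + 68.92 = 187.11 m.
Δh = h(MW-7) − h(MW-8) = 183.32 − 187.11 = -3.79 m.
Vertical separation Δz = 174.35 − 118.19 = 56.16 m.
|i_v| = |Δh| / Δz = 3.79 / 56.16 = 0.0675.
Head is higher in the deep piezometer, so vertical flow is upward (discharge condition).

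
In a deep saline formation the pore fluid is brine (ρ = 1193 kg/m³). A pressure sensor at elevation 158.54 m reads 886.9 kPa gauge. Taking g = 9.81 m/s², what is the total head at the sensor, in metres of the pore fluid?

ψ = P/(ρg) = 886.9×1000 / (1193 × 9.81) = 75.78 m.
h = z + ψ = 158.54 + 75.78 = 234.32 m.

h ≈ 234.32 m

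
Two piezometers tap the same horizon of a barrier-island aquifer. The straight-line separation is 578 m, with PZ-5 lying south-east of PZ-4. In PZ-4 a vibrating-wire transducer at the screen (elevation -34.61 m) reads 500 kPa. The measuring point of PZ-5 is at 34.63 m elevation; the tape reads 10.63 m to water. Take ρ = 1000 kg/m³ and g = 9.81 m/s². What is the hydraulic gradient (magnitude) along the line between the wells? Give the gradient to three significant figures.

i ≈ 0.0132

Pressure head at PZ-4: ψ = P/(ρg) = 500×1000 / (1000 × 9.81) = 50.97 m.
Total head at PZ-4: h = z + ψ = -34.61 + 50.97 = 16.36 m.
Total head at PZ-5: h = 34.63 − 10.63 = 24.00 m.
Head difference: h(PZ-4) − h(PZ-5) = 16.36 − 24.00 = -7.64 m.
Hydraulic gradient: i = |Δh| / L = 7.64 / 578 = 0.0132.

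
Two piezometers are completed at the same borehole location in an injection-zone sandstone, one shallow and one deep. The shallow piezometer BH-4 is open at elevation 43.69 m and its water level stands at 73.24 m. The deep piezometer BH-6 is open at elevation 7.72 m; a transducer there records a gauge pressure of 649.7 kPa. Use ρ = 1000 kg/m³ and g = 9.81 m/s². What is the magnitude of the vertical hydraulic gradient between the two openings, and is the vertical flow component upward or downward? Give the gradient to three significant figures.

|i_v| ≈ 0.0197; vertical flow is upward

Total head at BH-4: h = 73.24 m (water level in the standpipe).
Pressure head at BH-6: ψ = P/(ρg) = 649.7×1000 / (1000 × 9.81) = 66.23 m.
Total head at BH-6: h = z + ψ = 7.72 + 66.23 = 73.95 m.
Δh = h(BH-4) − h(BH-6) = 73.24 − 73.95 = -0.71 m.
Vertical separation Δz = 43.69 − 7.72 = 35.97 m.
|i_v| = |Δh| / Δz = 0.71 / 35.97 = 0.0197.
Head is higher in the deep piezometer, so vertical flow is upward (discharge condition).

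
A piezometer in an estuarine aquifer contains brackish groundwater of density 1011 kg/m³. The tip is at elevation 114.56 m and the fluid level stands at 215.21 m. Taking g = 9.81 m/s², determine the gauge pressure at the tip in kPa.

Pressure head ψ = h − z = 215.21 − 114.56 = 100.65 m.
P = ρgψ = 1011 × 9.81 × 100.65 = 998238 Pa ≈ 998 kPa.

P ≈ 998 kPa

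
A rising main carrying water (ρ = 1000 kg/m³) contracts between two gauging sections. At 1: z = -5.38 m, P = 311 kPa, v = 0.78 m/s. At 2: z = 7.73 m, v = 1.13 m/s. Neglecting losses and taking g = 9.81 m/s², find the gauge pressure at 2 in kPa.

Pressure head at 1: ψ₁ = P₁/(ρg) = 311×1000 / (1000 × 9.81) = 31.70 m.
Velocity heads: v₁²/2g = 0.78²/19.62 = 0.031 m; v₂²/2g = 1.13²/19.62 = 0.065 m.
Total head H = z₁ + ψ₁ + v₁²/2g = -5.38 + 31.70 + 0.031 = 26.35 m.
ψ₂ = H − z₂ − v₂²/2g = 26.35 − 7.73 − 0.065 = 18.55 m.
P₂ = ρgψ₂ = 1000 × 9.81 × 18.55 ≈ 182 kPa.

P₂ ≈ 182 kPa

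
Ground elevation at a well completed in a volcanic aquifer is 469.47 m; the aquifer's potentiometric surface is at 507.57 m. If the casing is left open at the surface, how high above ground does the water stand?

Water rises to the potentiometric surface, so the rise above ground = 507.57 − 469.47 = 38.10 m.

≈ 38.10 m above ground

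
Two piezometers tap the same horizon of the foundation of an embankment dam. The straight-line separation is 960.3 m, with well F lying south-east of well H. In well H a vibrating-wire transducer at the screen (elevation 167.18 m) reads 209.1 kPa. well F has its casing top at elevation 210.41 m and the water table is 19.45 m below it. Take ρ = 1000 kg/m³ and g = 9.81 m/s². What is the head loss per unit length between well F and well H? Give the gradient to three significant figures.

i ≈ 0.00257 m/m

Pressure head at well H: ψ = P/(ρg) = 209.1×1000 / (1000 × 9.81) = 21.31 m.
Total head at well H: h = z + ψ = 167.18 + 21.31 = 188.49 m.
Total head at well F: h = 210.41 − 19.45 = 190.96 m.
Head difference: h(well H) − h(well F) = 188.49 − 190.96 = -2.47 m.
Hydraulic gradient: i = |Δh| / L = 2.47 / 960.3 = 0.00257.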